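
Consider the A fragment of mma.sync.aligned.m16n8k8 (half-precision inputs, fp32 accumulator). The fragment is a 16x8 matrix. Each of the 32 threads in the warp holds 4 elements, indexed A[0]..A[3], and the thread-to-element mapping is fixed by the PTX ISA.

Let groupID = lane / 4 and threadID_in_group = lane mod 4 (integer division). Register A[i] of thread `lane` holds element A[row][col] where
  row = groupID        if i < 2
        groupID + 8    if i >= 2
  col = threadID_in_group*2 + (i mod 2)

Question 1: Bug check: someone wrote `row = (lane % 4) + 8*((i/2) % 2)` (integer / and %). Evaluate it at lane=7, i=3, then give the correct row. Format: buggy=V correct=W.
`(lane % 4) + 8*((i/2) % 2)`[7,3]→11
lane 7→7/4=1, 7 mod 4=3
i=3  r:1+8→9  c:2·3+1→7
row: 11 vs 9

buggy=11 correct=9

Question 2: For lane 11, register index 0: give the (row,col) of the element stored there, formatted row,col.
lane 11->11/4=2, 11 mod 4=3
i=0  r:2+0->2  c:2·3+0->6

2,6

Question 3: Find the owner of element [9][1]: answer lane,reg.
r: 9->gid=1,r8=1  c: 1->tid=0,i&1=1
L=1*4+0=4  i=1*2+1=3

4,3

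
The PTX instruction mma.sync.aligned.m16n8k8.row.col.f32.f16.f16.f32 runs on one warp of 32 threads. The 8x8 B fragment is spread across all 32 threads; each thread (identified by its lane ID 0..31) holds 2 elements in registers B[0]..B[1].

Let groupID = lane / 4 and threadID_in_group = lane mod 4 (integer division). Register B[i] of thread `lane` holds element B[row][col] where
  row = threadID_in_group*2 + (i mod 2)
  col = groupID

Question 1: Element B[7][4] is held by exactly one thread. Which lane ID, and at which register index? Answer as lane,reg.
19,1

c=4->g=4  r=7->t=3,b0=1
L=4*4+3=19  i=1=1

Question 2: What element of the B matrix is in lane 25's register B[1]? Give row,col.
L=25⇒gr=25>>2=6, th=25&3=1
[1]⇒row 1·2+1=3  col gr=6

3,6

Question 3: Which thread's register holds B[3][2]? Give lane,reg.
9,1

c=2→G=2  r=3→T=1,p=1
L=2*4+1=9  i=1=1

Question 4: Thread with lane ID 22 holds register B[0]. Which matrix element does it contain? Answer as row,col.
L=22→G=22>>2=5, T=22&3=2
[0]→row 2·2+0=4  col G=5

4,5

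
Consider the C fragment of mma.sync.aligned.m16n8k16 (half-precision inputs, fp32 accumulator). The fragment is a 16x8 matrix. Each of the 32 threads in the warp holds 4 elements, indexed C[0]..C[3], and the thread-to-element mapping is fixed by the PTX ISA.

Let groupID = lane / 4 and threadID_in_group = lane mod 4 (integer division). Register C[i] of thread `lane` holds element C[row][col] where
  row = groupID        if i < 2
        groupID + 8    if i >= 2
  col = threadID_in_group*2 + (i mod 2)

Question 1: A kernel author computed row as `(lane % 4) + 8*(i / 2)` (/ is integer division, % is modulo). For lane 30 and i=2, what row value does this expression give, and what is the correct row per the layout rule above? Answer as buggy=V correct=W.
buggy=10 correct=15

`(lane % 4) + 8*(i / 2)`[30,2]⇒10
lane 30⇒30/4=7, 30 mod 4=2
i=2  r:7+8⇒15  c:2·2+0⇒4
row: 10 vs 15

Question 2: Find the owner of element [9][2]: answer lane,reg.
r: 9->gid=1,r8=1  c: 2->tid=1,i&1=0
L=1*4+1=5  i=1*2+0=2

5,2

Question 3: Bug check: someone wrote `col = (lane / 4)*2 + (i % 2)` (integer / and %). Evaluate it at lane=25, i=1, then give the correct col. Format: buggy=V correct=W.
buggy=13 correct=3

`(lane / 4)*2 + (i % 2)`[25,1]=>13
L=25=>grp=25>>2=6, tig=25&3=1
[1]=>row 6+0=6  col 1·2+1=3
col: 13 vs 3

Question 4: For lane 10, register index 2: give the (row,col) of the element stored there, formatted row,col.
lane 10⇒10/4=2, 10 mod 4=2
i=2  r:2+8⇒10  c:2·2+0⇒4

10,4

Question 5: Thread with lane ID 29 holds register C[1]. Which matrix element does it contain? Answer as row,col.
7,3

29: grp=7,tig=1
[1] (7+0,1*2+1) = (7,3)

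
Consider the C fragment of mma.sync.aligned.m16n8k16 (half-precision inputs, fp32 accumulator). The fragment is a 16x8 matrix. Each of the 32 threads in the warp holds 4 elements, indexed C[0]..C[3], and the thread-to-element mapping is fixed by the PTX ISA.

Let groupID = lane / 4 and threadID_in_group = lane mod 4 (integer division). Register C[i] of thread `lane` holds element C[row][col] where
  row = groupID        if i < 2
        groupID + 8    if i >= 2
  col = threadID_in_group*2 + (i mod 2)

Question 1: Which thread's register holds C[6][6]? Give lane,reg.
r: 6->gid=6,r8=0  c: 6->tid=3,i&1=0
L=6*4+3=27  i=0*2+0=0

27,0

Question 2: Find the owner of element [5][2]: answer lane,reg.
r:5=>grp=5,rB=0  c:2=>tig=1,lo=0
L=5*4+1=21  i=0*2+0=0

21,0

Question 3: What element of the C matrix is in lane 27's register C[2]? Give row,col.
lane 27->27/4=6, 27 mod 4=3
i=2  r:6+8->14  c:2·3+0->6

14,6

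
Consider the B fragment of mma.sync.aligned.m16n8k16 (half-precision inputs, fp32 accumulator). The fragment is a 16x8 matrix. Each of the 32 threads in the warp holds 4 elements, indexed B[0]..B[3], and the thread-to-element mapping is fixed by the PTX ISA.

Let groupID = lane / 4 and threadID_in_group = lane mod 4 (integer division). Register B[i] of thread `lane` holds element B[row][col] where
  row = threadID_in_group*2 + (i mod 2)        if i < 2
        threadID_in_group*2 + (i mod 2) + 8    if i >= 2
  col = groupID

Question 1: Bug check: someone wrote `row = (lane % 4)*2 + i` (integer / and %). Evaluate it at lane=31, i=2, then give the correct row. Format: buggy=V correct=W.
`(lane % 4)*2 + i`[31,2]→8
31: G=7,T=3
[2] (3*2+0+8,7) = (14,7)
row: 8 vs 14

buggy=8 correct=14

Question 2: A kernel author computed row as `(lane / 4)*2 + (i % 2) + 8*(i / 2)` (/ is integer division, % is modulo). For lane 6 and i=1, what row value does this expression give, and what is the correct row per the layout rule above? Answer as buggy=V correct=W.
`(lane / 4)*2 + (i % 2) + 8*(i / 2)`[6,1]->3
L=6->gid=6>>2=1, tid=6&3=2
[1]->row 2·2+1+0=5  col gid=1
row: 3 vs 5

buggy=3 correct=5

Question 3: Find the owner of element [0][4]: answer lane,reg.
16,0

c=4->g=4  r=0->rb=0,t=0,b0=0
L=4*4+0=16  i=0*2+0=0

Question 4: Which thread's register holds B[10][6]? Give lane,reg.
c=6->g=6  r=10->rb=1,t=1,b0=0
L=6*4+1=25  i=1*2+0=2

25,2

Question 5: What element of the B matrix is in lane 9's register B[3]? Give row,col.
11,2

lane 9→9/4=2, 9 mod 4=1
i=3  r:2·1+1+8→11  c:2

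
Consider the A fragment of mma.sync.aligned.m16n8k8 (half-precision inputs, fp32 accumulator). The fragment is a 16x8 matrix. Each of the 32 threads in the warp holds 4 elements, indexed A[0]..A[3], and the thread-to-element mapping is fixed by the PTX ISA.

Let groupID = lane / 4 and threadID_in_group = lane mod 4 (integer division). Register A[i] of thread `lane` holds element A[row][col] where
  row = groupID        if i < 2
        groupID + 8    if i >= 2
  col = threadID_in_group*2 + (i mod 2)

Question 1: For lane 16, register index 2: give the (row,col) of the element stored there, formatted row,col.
12,0

lane 16: gr=4 (16/4), th=0 (16%4)
i=2: r=4+8=12, c=0*2+0=0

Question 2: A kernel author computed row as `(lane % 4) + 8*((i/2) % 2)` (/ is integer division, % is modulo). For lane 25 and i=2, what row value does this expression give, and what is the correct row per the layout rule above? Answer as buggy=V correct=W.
`(lane % 4) + 8*((i/2) % 2)`[25,2]→9
lane 25→25/4=6, 25 mod 4=1
i=2  r:6+8→14  c:2·1+0→2
row: 9 vs 14

buggy=9 correct=14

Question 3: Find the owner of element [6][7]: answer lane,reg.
27,1

r=6→G=6,rhi=0  c=7→T=3,p=1
L=6*4+3=27  i=0*2+1=1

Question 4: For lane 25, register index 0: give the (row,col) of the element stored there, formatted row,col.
lane 25->25/4=6, 25 mod 4=1
i=0  r:6+0->6  c:2·1+0->2

6,2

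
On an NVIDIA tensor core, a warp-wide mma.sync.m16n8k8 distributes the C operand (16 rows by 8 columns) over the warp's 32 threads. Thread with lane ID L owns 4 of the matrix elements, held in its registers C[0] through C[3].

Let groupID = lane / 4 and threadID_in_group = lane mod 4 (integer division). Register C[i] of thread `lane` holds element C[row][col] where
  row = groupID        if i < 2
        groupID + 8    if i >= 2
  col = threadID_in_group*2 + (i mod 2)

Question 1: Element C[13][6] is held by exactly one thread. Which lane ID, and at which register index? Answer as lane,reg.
r=13→G=5,rhi=1  c=6→T=3,p=0
L=5*4+3=23  i=1*2+0=2

23,2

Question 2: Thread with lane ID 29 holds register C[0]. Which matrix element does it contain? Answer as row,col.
7,2

lane 29->29/4=7, 29 mod 4=1
i=0  r:7+0->7  c:2·1+0->2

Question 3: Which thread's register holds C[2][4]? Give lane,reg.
r=2⇒gr=2,Rb=0  c=4⇒th=2,odd=0
L=2*4+2=10  i=0*2+0=0

10,0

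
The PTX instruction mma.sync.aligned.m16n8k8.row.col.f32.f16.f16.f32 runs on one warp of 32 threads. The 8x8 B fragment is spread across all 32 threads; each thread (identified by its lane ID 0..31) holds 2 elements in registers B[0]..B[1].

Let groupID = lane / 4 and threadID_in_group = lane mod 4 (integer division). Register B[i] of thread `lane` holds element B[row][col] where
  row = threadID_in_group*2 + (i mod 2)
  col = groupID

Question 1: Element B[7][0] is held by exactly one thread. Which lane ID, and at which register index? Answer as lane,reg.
c=0→G=0  r=7→T=3,p=1
L=0*4+3=3  i=1=1

3,1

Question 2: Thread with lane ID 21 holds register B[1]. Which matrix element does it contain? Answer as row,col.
3,5

lane 21⇒21/4=5, 21 mod 4=1
i=1  r:2·1+1⇒3  c:5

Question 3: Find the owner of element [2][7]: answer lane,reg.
29,0

c=7⇒gr=7  r=2⇒th=1,odd=0
L=7*4+1=29  i=0=0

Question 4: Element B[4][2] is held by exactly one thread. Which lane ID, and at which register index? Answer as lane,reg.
c: 2->gid=2  r: 4->tid=2,i&1=0
L=2*4+2=10  i=0=0

10,0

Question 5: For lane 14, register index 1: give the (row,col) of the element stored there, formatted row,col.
lane 14->14/4=3, 14 mod 4=2
i=1  r:2·2+1->5  c:3

5,3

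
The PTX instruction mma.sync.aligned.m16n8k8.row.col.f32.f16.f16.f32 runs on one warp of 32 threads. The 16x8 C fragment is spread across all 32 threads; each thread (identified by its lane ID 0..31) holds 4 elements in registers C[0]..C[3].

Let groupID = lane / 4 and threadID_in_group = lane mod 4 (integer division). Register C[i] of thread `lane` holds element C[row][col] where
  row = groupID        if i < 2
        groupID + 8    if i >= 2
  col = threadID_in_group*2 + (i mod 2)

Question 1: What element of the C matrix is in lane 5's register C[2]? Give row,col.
9,2

5: g=1,t=1
[2] (1+8,1*2+0) = (9,2)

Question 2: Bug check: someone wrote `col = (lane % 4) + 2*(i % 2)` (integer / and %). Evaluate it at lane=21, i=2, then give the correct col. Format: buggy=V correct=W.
buggy=1 correct=2

`(lane % 4) + 2*(i % 2)`[21,2]⇒1
21: gr=5,th=1
[2] (5+8,1*2+0) = (13,2)
col: 1 vs 2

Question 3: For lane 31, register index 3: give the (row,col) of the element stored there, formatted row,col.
15,7

lane 31=>31/4=7, 31 mod 4=3
i=3  r:7+8=>15  c:2·3+1=>7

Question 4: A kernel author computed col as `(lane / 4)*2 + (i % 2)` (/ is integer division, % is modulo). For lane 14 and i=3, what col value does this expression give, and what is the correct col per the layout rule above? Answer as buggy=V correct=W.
`(lane / 4)*2 + (i % 2)`[14,3]->7
lane 14: g=3 (14/4), t=2 (14%4)
i=3: r=3+8=11, c=2*2+1=5
col: 7 vs 5

buggy=7 correct=5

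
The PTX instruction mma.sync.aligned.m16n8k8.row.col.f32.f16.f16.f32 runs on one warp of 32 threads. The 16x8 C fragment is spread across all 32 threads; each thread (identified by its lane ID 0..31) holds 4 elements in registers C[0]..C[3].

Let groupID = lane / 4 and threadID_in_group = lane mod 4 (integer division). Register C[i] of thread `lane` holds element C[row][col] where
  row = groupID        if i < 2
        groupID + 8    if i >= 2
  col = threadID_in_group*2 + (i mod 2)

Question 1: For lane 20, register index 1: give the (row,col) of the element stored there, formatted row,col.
5,1

20: grp=5,tig=0
[1] (5+0,0*2+1) = (5,1)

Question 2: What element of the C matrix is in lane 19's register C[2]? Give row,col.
12,6

lane 19: G=4 (19/4), T=3 (19%4)
i=2: r=4+8=12, c=3*2+0=6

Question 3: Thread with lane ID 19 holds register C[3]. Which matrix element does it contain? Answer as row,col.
lane 19: gr=4 (19/4), th=3 (19%4)
i=3: r=4+8=12, c=3*2+1=7

12,7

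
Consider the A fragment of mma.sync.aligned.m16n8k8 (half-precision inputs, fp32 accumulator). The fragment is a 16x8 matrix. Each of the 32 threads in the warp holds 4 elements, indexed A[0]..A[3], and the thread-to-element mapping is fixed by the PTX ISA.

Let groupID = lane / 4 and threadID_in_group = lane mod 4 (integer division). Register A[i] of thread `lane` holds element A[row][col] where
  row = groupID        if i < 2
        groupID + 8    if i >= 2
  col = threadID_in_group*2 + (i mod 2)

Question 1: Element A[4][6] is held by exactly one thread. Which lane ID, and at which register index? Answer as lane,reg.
19,0

r=4->g=4,rb=0  c=6->t=3,b0=0
L=4*4+3=19  i=0*2+0=0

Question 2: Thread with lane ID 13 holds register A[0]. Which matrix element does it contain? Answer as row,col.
3,2

lane 13: gid=3 (13/4), tid=1 (13%4)
i=0: r=3+0=3, c=1*2+0=2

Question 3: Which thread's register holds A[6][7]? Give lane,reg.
r:6=>grp=6,rB=0  c:7=>tig=3,lo=1
L=6*4+3=27  i=0*2+1=1

27,1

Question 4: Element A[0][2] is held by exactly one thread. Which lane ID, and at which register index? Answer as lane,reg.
r: 0->gid=0,r8=0  c: 2->tid=1,i&1=0
L=0*4+1=1  i=0*2+0=0

1,0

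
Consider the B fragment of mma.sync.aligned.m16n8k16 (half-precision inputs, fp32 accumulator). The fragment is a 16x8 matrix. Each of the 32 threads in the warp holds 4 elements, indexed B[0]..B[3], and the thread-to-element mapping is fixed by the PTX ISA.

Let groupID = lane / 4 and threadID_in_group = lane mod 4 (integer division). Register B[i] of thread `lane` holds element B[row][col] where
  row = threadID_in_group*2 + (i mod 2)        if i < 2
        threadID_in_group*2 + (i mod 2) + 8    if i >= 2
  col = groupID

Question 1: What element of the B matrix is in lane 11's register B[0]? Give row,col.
6,2

11: grp=2,tig=3
[0] (3*2+0+0,2) = (6,2)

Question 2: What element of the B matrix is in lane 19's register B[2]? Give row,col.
14,4

L=19->gid=19>>2=4, tid=19&3=3
[2]->row 3·2+0+8=14  col gid=4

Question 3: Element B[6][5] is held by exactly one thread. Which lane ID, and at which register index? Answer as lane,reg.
c: 5->gid=5  r: 6->r8=0,tid=3,i&1=0
L=5*4+3=23  i=0*2+0=0

23,0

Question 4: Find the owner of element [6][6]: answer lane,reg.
c: 6->gid=6  r: 6->r8=0,tid=3,i&1=0
L=6*4+3=27  i=0*2+0=0

27,0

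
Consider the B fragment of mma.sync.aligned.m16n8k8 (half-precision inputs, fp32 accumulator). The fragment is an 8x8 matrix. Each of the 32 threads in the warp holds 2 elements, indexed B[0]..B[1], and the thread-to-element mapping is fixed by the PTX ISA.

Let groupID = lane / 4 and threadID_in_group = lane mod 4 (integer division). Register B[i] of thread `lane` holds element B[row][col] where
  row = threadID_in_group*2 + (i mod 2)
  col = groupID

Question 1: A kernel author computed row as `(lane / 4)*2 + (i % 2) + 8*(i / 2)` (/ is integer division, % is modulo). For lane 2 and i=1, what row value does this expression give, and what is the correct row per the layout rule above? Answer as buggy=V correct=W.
`(lane / 4)*2 + (i % 2) + 8*(i / 2)`[2,1]->1
lane 2: gid=0 (2/4), tid=2 (2%4)
i=1: r=2*2+1=5, c=gid=0
row: 1 vs 5

buggy=1 correct=5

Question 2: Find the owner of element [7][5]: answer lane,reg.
c:5=>grp=5  r:7=>tig=3,lo=1
L=5*4+3=23  i=1=1

23,1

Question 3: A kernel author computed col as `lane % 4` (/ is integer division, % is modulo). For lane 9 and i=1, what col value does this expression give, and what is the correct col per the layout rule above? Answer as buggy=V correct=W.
buggy=1 correct=2

`lane % 4`[9,1]=>1
lane 9: grp=2 (9/4), tig=1 (9%4)
i=1: r=1*2+1=3, c=grp=2
col: 1 vs 2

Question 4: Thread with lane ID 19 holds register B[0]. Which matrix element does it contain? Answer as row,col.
6,4

lane 19->19/4=4, 19 mod 4=3
i=0  r:2·3+0->6  c:4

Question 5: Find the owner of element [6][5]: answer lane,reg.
23,0

c=5⇒gr=5  r=6⇒th=3,odd=0
L=5*4+3=23  i=0=0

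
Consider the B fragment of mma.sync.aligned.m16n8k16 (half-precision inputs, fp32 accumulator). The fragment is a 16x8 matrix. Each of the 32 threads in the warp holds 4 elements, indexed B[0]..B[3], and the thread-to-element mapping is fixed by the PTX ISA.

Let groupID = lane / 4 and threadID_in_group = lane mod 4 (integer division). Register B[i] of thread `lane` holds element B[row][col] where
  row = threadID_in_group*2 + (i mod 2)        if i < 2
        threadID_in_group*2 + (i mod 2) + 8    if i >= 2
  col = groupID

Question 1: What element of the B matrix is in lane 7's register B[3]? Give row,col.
lane 7->7/4=1, 7 mod 4=3
i=3  r:2·3+1+8->15  c:1

15,1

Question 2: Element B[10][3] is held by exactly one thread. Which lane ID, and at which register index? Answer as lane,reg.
13,2

c=3->g=3  r=10->rb=1,t=1,b0=0
L=3*4+1=13  i=1*2+0=2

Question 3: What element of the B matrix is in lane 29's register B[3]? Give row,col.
lane 29: grp=7 (29/4), tig=1 (29%4)
i=3: r=1*2+1+8=11, c=grp=7

11,7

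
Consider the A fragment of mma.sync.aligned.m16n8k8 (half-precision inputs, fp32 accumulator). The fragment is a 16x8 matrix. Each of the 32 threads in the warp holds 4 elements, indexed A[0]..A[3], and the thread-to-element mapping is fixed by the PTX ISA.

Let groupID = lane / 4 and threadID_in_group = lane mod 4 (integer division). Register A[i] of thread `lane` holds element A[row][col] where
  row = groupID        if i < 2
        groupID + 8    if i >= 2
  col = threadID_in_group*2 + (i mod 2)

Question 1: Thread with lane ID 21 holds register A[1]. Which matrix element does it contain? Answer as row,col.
L=21->g=21>>2=5, t=21&3=1
[1]->row 5+0=5  col 1·2+1=3

5,3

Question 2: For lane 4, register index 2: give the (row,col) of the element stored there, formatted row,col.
9,0

lane 4: grp=1 (4/4), tig=0 (4%4)
i=2: r=1+8=9, c=0*2+0=0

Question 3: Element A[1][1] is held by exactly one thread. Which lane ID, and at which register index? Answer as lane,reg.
r=1->g=1,rb=0  c=1->t=0,b0=1
L=1*4+0=4  i=0*2+1=1

4,1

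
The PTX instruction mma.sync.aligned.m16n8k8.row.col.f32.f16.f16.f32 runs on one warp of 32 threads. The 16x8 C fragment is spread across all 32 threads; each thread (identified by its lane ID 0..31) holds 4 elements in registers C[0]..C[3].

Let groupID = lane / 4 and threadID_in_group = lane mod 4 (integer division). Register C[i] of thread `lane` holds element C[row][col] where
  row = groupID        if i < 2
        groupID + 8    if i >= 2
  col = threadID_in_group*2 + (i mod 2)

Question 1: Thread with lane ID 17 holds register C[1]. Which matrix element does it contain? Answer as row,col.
L=17->gid=17>>2=4, tid=17&3=1
[1]->row 4+0=4  col 1·2+1=3

4,3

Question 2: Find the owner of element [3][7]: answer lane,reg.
15,1

r: 3->gid=3,r8=0  c: 7->tid=3,i&1=1
L=3*4+3=15  i=0*2+1=1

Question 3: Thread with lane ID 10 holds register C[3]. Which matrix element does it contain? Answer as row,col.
10,5

L=10→G=10>>2=2, T=10&3=2
[3]→row 2+8=10  col 2·2+1=5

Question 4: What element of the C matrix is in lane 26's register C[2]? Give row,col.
26: gr=6,th=2
[2] (6+8,2*2+0) = (14,4)

14,4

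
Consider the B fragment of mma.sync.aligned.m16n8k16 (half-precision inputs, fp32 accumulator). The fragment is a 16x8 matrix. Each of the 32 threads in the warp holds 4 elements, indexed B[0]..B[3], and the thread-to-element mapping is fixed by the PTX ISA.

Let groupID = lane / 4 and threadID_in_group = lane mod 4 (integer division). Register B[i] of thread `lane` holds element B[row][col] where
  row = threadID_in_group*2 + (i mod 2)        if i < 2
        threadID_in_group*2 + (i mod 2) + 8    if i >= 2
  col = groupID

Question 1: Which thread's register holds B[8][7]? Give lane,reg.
28,2

c=7->g=7  r=8->rb=1,t=0,b0=0
L=7*4+0=28  i=1*2+0=2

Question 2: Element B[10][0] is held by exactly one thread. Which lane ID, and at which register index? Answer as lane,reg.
c=0⇒gr=0  r=10⇒Rb=1,th=1,odd=0
L=0*4+1=1  i=1*2+0=2

1,2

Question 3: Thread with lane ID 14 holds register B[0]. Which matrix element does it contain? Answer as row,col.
4,3

L=14->g=14>>2=3, t=14&3=2
[0]->row 2·2+0+0=4  col g=3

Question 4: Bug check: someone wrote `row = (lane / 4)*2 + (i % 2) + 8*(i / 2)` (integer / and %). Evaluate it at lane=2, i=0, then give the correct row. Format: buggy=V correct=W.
`(lane / 4)*2 + (i % 2) + 8*(i / 2)`[2,0]->0
lane 2->2/4=0, 2 mod 4=2
i=0  r:2·2+0+0->4  c:0
row: 0 vs 4

buggy=0 correct=4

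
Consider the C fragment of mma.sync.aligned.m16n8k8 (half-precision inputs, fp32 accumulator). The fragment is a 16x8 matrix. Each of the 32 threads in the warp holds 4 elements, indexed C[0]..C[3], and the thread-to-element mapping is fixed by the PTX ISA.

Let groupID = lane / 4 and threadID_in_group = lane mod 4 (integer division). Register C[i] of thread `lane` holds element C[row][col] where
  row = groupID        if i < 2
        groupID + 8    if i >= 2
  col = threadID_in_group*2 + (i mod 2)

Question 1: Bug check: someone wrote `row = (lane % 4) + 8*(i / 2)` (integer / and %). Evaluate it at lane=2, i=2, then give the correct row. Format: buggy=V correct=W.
`(lane % 4) + 8*(i / 2)`[2,2]→10
L=2→G=2>>2=0, T=2&3=2
[2]→row 0+8=8  col 2·2+0=4
row: 10 vs 8

buggy=10 correct=8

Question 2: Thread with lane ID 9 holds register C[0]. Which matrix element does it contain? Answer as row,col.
9: gr=2,th=1
[0] (2+0,1*2+0) = (2,2)

2,2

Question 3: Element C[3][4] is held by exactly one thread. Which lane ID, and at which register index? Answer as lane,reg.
r=3->g=3,rb=0  c=4->t=2,b0=0
L=3*4+2=14  i=0*2+0=0

14,0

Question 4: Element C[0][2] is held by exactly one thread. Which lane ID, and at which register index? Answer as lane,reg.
1,0

r=0->g=0,rb=0  c=2->t=1,b0=0
L=0*4+1=1  i=0*2+0=0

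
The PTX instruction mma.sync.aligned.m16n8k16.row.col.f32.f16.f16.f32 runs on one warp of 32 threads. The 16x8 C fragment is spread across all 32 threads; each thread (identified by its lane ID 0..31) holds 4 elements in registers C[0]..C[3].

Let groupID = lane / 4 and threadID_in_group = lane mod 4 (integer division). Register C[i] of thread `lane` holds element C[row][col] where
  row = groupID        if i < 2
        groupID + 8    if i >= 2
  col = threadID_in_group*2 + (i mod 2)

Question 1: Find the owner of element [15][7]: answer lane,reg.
31,3

r=15⇒gr=7,Rb=1  c=7⇒th=3,odd=1
L=7*4+3=31  i=1*2+1=3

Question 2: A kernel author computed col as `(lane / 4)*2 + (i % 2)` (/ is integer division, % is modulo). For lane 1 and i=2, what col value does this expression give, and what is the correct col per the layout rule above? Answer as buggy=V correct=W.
`(lane / 4)*2 + (i % 2)`[1,2]⇒0
lane 1⇒1/4=0, 1 mod 4=1
i=2  r:0+8⇒8  c:2·1+0⇒2
col: 0 vs 2

buggy=0 correct=2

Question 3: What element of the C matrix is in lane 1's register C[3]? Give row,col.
lane 1: g=0 (1/4), t=1 (1%4)
i=3: r=0+8=8, c=1*2+1=3

8,3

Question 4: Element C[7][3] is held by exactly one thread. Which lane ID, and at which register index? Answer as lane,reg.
r: 7->gid=7,r8=0  c: 3->tid=1,i&1=1
L=7*4+1=29  i=0*2+1=1

29,1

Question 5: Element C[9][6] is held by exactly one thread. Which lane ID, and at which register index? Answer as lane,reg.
r=9→G=1,rhi=1  c=6→T=3,p=0
L=1*4+3=7  i=1*2+0=2

7,2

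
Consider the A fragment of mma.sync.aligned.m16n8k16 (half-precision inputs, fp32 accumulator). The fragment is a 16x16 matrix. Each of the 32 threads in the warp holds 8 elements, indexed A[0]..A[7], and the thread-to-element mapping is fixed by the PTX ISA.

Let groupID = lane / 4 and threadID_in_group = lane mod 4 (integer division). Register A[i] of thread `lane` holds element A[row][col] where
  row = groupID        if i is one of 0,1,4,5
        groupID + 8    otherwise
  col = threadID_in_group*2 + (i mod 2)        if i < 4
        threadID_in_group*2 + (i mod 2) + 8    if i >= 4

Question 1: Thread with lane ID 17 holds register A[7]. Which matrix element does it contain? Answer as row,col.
lane 17: grp=4 (17/4), tig=1 (17%4)
i=7: r=4+8=12, c=1*2+1+8=11

12,11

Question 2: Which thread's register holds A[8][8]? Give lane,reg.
0,6

r:8=>grp=0,rB=1  c:8=>cB=1,tig=0,lo=0
L=0*4+0=0  i=1*4+1*2+0=6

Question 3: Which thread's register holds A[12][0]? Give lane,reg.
16,2

r=12→G=4,rhi=1  c=0→chi=0,T=0,p=0
L=4*4+0=16  i=0*4+1*2+0=2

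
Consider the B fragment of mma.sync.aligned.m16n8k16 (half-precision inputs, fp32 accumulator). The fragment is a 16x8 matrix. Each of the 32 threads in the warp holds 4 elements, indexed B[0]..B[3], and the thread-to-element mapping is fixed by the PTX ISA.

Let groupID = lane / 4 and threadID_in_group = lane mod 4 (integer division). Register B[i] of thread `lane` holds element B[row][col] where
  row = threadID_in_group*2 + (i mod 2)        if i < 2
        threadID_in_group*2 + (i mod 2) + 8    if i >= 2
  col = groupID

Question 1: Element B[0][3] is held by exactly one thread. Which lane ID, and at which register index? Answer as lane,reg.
c=3->g=3  r=0->rb=0,t=0,b0=0
L=3*4+0=12  i=0*2+0=0

12,0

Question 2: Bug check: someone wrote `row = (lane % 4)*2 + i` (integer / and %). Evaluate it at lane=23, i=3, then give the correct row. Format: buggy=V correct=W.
`(lane % 4)*2 + i`[23,3]⇒9
23: gr=5,th=3
[3] (3*2+1+8,5) = (15,5)
row: 9 vs 15

buggy=9 correct=15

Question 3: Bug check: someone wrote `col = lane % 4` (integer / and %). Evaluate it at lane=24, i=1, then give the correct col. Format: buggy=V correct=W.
`lane % 4`[24,1]->0
L=24->g=24>>2=6, t=24&3=0
[1]->row 0·2+1+0=1  col g=6
col: 0 vs 6

buggy=0 correct=6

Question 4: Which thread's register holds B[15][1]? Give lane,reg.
7,3

c=1→G=1  r=15→rhi=1,T=3,p=1
L=1*4+3=7  i=1*2+1=3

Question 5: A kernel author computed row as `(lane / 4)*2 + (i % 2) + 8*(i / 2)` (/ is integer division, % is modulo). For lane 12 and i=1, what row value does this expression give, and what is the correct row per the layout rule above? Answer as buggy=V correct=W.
`(lane / 4)*2 + (i % 2) + 8*(i / 2)`[12,1]->7
lane 12: gid=3 (12/4), tid=0 (12%4)
i=1: r=0*2+1+0=1, c=gid=3
row: 7 vs 1

buggy=7 correct=1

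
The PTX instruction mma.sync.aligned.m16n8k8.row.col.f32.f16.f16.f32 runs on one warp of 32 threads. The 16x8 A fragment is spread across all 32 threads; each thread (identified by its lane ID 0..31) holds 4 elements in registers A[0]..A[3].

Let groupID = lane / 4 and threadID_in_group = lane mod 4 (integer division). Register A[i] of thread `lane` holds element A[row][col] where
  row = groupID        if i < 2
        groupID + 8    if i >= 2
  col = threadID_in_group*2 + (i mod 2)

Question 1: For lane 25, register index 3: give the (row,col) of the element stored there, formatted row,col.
14,3

25: gid=6,tid=1
[3] (6+8,1*2+1) = (14,3)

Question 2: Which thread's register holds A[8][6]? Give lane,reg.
3,2

r: 8->gid=0,r8=1  c: 6->tid=3,i&1=0
L=0*4+3=3  i=1*2+0=2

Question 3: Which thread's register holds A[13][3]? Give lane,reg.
21,3

r=13⇒gr=5,Rb=1  c=3⇒th=1,odd=1
L=5*4+1=21  i=1*2+1=3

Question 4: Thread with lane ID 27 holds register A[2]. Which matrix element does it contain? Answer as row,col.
14,6

lane 27->27/4=6, 27 mod 4=3
i=2  r:6+8->14  c:2·3+0->6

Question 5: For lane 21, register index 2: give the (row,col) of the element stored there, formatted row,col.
13,2

L=21→G=21>>2=5, T=21&3=1
[2]→row 5+8=13  col 1·2+0=2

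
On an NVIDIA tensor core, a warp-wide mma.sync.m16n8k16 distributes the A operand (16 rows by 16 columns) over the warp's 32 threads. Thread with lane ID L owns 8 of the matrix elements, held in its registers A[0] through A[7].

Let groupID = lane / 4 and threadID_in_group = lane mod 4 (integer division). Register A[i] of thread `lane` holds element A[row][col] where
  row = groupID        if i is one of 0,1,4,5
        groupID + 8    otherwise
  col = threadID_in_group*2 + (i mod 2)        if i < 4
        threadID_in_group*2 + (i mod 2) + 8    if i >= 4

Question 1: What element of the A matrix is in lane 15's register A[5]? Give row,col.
3,15

lane 15->15/4=3, 15 mod 4=3
i=5  r:3+0->3  c:2·3+1+8->15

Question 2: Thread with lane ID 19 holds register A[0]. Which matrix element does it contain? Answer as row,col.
lane 19: gid=4 (19/4), tid=3 (19%4)
i=0: r=4+0=4, c=3*2+0+0=6

4,6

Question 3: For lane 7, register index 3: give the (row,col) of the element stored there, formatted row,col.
9,7

lane 7: grp=1 (7/4), tig=3 (7%4)
i=3: r=1+8=9, c=3*2+1+0=7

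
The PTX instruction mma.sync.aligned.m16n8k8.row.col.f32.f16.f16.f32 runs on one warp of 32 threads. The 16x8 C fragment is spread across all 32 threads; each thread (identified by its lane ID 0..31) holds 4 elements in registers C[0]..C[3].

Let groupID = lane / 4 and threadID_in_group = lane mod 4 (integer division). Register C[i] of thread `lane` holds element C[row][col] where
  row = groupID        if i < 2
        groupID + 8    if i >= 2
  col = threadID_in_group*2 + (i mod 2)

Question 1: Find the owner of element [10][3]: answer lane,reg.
9,3

r: 10->gid=2,r8=1  c: 3->tid=1,i&1=1
L=2*4+1=9  i=1*2+1=3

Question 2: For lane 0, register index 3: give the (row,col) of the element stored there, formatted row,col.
0: g=0,t=0
[3] (0+8,0*2+1) = (8,1)

8,1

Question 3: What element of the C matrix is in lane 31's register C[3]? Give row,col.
15,7

L=31=>grp=31>>2=7, tig=31&3=3
[3]=>row 7+8=15  col 3·2+1=7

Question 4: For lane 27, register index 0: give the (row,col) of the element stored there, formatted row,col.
27: G=6,T=3
[0] (6+0,3*2+0) = (6,6)

6,6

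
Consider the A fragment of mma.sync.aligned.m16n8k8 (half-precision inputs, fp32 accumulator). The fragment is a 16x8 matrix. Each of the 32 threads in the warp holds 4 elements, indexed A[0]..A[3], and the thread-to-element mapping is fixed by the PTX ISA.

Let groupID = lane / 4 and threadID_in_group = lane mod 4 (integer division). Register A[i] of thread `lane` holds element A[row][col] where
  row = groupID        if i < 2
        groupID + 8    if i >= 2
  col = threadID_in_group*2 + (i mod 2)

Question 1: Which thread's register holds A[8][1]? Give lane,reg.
r: 8->gid=0,r8=1  c: 1->tid=0,i&1=1
L=0*4+0=0  i=1*2+1=3

0,3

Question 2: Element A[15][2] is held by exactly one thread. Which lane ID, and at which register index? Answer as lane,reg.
29,2

r: 15->gid=7,r8=1  c: 2->tid=1,i&1=0
L=7*4+1=29  i=1*2+0=2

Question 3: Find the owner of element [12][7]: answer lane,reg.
19,3

r=12→G=4,rhi=1  c=7→T=3,p=1
L=4*4+3=19  i=1*2+1=3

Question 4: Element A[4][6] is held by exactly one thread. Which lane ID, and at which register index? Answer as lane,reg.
r=4->g=4,rb=0  c=6->t=3,b0=0
L=4*4+3=19  i=0*2+0=0

19,0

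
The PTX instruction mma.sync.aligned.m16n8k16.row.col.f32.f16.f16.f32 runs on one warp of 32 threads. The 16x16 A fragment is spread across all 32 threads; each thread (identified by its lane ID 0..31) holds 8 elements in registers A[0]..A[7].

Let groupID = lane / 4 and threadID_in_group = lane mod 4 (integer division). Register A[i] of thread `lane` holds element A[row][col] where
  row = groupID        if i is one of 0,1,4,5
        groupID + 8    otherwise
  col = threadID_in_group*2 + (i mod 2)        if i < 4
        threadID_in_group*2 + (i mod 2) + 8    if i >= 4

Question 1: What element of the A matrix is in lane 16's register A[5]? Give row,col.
4,9

lane 16: gr=4 (16/4), th=0 (16%4)
i=5: r=4+0=4, c=0*2+1+8=9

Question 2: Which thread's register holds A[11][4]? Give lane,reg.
r:11=>grp=3,rB=1  c:4=>cB=0,tig=2,lo=0
L=3*4+2=14  i=0*4+1*2+0=2

14,2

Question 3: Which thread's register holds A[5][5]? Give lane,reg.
22,1

r=5→G=5,rhi=0  c=5→chi=0,T=2,p=1
L=5*4+2=22  i=0*4+0*2+1=1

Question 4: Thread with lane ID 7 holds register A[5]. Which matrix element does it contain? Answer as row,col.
L=7→G=7>>2=1, T=7&3=3
[5]→row 1+0=1  col 3·2+1+8=15

1,15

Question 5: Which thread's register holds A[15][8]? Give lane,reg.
r=15->g=7,rb=1  c=8->cb=1,t=0,b0=0
L=7*4+0=28  i=1*4+1*2+0=6

28,6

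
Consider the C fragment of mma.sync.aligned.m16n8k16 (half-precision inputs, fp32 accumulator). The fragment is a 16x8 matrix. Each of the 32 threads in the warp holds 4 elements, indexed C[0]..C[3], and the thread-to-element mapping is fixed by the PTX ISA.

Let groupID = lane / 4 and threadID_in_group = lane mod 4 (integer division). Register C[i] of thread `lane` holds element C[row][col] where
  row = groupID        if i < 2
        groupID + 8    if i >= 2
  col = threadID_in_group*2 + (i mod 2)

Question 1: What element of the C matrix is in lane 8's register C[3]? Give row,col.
lane 8: g=2 (8/4), t=0 (8%4)
i=3: r=2+8=10, c=0*2+1=1

10,1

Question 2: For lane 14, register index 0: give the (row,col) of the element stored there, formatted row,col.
3,4

lane 14->14/4=3, 14 mod 4=2
i=0  r:3+0->3  c:2·2+0->4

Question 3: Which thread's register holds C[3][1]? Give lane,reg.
r=3⇒gr=3,Rb=0  c=1⇒th=0,odd=1
L=3*4+0=12  i=0*2+1=1

12,1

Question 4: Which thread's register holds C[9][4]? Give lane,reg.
6,2

r=9->g=1,rb=1  c=4->t=2,b0=0
L=1*4+2=6  i=1*2+0=2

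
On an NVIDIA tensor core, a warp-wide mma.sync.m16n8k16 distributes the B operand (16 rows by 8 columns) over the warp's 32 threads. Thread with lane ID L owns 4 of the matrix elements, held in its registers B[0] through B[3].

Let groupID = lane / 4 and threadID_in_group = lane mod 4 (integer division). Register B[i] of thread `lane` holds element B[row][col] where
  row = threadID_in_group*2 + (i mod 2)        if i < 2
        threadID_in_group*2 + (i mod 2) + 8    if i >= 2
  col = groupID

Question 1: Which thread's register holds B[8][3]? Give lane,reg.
12,2

c=3→G=3  r=8→rhi=1,T=0,p=0
L=3*4+0=12  i=1*2+0=2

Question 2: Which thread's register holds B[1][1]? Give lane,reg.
c=1→G=1  r=1→rhi=0,T=0,p=1
L=1*4+0=4  i=0*2+1=1

4,1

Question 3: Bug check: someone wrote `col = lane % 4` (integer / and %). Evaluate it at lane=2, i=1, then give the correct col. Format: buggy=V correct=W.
`lane % 4`[2,1]->2
L=2->g=2>>2=0, t=2&3=2
[1]->row 2·2+1+0=5  col g=0
col: 2 vs 0

buggy=2 correct=0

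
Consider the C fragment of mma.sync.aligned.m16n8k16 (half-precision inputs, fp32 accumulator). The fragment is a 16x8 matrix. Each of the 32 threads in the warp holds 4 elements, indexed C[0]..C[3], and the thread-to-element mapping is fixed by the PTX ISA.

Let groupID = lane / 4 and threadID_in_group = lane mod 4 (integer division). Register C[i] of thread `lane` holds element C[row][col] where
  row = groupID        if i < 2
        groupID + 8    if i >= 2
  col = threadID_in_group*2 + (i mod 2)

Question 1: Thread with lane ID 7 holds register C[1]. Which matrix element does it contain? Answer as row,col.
1,7

lane 7: g=1 (7/4), t=3 (7%4)
i=1: r=1+0=1, c=3*2+1=7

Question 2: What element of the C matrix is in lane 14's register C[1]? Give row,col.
3,5

lane 14: G=3 (14/4), T=2 (14%4)
i=1: r=3+0=3, c=2*2+1=5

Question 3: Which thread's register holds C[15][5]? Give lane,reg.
30,3

r:15=>grp=7,rB=1  c:5=>tig=2,lo=1
L=7*4+2=30  i=1*2+1=3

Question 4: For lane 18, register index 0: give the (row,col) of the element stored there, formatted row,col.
4,4

L=18=>grp=18>>2=4, tig=18&3=2
[0]=>row 4+0=4  col 2·2+0=4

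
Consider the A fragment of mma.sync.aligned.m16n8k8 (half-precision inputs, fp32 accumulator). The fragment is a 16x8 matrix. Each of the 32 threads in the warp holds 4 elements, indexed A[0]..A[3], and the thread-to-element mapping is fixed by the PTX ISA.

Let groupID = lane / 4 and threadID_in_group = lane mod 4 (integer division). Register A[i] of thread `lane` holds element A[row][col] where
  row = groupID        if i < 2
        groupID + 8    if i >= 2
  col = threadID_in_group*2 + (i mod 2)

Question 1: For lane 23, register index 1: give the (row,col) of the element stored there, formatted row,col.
23: gid=5,tid=3
[1] (5+0,3*2+1) = (5,7)

5,7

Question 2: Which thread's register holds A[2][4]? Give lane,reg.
10,0

r=2→G=2,rhi=0  c=4→T=2,p=0
L=2*4+2=10  i=0*2+0=0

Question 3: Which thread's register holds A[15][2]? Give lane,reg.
29,2

r:15=>grp=7,rB=1  c:2=>tig=1,lo=0
L=7*4+1=29  i=1*2+0=2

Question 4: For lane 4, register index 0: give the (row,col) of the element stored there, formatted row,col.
1,0

4: g=1,t=0
[0] (1+0,0*2+0) = (1,0)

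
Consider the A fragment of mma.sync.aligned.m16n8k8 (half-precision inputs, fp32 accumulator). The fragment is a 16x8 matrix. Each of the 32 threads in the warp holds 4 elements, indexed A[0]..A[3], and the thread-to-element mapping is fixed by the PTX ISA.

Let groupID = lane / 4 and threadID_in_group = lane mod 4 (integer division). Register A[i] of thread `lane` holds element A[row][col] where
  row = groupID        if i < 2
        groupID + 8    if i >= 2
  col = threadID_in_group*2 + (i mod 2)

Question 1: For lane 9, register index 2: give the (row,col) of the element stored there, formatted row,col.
lane 9=>9/4=2, 9 mod 4=1
i=2  r:2+8=>10  c:2·1+0=>2

10,2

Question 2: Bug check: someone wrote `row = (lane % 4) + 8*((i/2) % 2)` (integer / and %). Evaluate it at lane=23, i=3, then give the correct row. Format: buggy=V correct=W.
`(lane % 4) + 8*((i/2) % 2)`[23,3]->11
lane 23->23/4=5, 23 mod 4=3
i=3  r:5+8->13  c:2·3+1->7
row: 11 vs 13

buggy=11 correct=13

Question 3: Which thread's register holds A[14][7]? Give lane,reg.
27,3

r=14→G=6,rhi=1  c=7→T=3,p=1
L=6*4+3=27  i=1*2+1=3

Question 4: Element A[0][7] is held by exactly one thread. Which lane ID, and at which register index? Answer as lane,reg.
r=0⇒gr=0,Rb=0  c=7⇒th=3,odd=1
L=0*4+3=3  i=0*2+1=1

3,1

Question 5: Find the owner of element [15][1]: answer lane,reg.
r: 15->gid=7,r8=1  c: 1->tid=0,i&1=1
L=7*4+0=28  i=1*2+1=3

28,3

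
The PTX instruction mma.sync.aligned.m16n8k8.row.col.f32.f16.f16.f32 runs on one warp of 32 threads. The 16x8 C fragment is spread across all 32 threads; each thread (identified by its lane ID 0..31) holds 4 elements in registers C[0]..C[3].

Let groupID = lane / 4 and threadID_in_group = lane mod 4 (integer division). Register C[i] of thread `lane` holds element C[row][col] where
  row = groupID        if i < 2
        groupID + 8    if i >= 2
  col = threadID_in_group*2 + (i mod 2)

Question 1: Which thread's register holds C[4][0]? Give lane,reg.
r=4→G=4,rhi=0  c=0→T=0,p=0
L=4*4+0=16  i=0*2+0=0

16,0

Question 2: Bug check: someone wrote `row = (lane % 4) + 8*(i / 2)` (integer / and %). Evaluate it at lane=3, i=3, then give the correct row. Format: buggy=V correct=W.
`(lane % 4) + 8*(i / 2)`[3,3]⇒11
lane 3: gr=0 (3/4), th=3 (3%4)
i=3: r=0+8=8, c=3*2+1=7
row: 11 vs 8

buggy=11 correct=8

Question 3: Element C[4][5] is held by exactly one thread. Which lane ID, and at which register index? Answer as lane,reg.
r=4→G=4,rhi=0  c=5→T=2,p=1
L=4*4+2=18  i=0*2+1=1

18,1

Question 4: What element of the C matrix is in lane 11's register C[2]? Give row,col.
11: grp=2,tig=3
[2] (2+8,3*2+0) = (10,6)

10,6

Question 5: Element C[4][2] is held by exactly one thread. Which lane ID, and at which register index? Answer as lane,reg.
17,0

r: 4->gid=4,r8=0  c: 2->tid=1,i&1=0
L=4*4+1=17  i=0*2+0=0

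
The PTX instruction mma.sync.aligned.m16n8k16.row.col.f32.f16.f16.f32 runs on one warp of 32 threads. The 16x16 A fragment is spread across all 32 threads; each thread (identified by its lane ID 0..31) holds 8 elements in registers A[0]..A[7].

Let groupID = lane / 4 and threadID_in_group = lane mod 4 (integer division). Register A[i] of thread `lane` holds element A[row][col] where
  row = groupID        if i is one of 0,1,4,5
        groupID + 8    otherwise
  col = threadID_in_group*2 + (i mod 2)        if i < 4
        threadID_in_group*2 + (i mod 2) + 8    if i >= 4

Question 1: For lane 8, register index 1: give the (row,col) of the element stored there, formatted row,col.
2,1

lane 8: gid=2 (8/4), tid=0 (8%4)
i=1: r=2+0=2, c=0*2+1+0=1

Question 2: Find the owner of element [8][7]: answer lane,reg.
r=8⇒gr=0,Rb=1  c=7⇒Cb=0,th=3,odd=1
L=0*4+3=3  i=0*4+1*2+1=3

3,3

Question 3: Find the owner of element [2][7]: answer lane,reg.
11,1

r=2⇒gr=2,Rb=0  c=7⇒Cb=0,th=3,odd=1
L=2*4+3=11  i=0*4+0*2+1=1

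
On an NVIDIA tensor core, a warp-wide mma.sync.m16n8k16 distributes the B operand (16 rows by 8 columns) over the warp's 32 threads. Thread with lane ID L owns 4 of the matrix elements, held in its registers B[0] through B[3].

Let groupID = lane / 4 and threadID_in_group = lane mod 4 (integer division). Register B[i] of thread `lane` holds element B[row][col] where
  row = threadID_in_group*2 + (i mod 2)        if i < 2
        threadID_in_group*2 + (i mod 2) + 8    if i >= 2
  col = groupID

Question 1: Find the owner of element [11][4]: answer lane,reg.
17,3

c=4→G=4  r=11→rhi=1,T=1,p=1
L=4*4+1=17  i=1*2+1=3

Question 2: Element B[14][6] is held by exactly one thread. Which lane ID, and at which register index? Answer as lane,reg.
27,2

c=6⇒gr=6  r=14⇒Rb=1,th=3,odd=0
L=6*4+3=27  i=1*2+0=2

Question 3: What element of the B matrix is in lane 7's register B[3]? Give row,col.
L=7⇒gr=7>>2=1, th=7&3=3
[3]⇒row 3·2+1+8=15  col gr=1

15,1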